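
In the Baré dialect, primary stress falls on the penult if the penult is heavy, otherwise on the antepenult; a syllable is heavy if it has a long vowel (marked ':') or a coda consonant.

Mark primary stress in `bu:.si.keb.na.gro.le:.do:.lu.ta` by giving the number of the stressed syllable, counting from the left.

7

Weights: 7 do: H, 8 lu L, 9 ta L.
The penult (syllable 8, lu) is light, so stress falls on the antepenult (syllable 7, do:).
Primary stress: syllable 7 → bu:.si.keb.na.gro.le:.ˈdo:.lu.ta.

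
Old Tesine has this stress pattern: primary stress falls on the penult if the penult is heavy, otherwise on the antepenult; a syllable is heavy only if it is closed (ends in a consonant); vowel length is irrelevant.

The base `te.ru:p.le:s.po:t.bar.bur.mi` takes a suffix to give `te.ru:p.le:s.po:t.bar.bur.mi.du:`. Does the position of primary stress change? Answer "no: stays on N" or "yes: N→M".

no: stays on 6

Base `te.ru:p.le:s.po:t.bar.bur.mi` (7 syllables):
  Weights: 5 bar H, 6 bur H, 7 mi L.
  The penult (syllable 6, bur) is heavy, so it takes stress.
  → primary stress on syllable 6.
Suffixed `te.ru:p.le:s.po:t.bar.bur.mi.du:` (8 syllables):
  Weights: 6 bur H, 7 mi L, 8 du: L.
  The penult (syllable 7, mi) is light, so stress falls on the antepenult (syllable 6, bur).
  → primary stress on syllable 6.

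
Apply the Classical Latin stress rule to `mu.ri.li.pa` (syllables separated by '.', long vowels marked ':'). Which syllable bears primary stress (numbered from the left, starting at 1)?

2

Classical Latin: stress the penult if heavy (long vowel or closed), else the antepenult.
Weights: 2 ri L, 3 li L, 4 pa L.
The penult (syllable 3, li) is light, so stress falls on the antepenult (syllable 2, ri).
Stress on syllable 2: mu.ˈri.li.pa.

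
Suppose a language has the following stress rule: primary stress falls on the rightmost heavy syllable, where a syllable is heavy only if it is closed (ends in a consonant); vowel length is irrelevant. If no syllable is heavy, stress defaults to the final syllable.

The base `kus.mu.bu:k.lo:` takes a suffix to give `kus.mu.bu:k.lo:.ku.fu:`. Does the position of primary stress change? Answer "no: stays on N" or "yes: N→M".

Base `kus.mu.bu:k.lo:` (4 syllables):
  Weights: 1 kus H, 2 mu L, 3 bu:k H, 4 lo: L.
  Heavy syllables in the domain: 1, 3. The rightmost is syllable 3 (bu:k).
  → primary stress on syllable 3.
Suffixed `kus.mu.bu:k.lo:.ku.fu:` (6 syllables):
  Weights: 1 kus H, 2 mu L, 3 bu:k H, 4 lo: L, 5 ku L, 6 fu: L.
  Heavy syllables in the domain: 1, 3. The rightmost is syllable 3 (bu:k).
  → primary stress on syllable 3.

no: stays on 3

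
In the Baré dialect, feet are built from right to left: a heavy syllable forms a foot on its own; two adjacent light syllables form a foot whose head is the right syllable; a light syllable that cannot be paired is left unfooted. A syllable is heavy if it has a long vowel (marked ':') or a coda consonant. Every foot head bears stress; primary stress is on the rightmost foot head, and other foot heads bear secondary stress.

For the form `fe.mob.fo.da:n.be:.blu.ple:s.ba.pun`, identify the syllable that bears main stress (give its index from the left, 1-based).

9

Weights: 1 fe L, 2 mob H, 3 fo L, 4 da:n H, 5 be: H, 6 blu L, 7 ple:s H, 8 ba L, 9 pun H.
Parse right to left (heavy = foot alone; LL = one foot; stranded L unfooted): fe (ˈmob) fo (ˈda:n) (ˈbe:) blu (ˈple:s) ba (ˈpun).
Foot heads: 2, 4, 5, 7, 9.
Primary stress on the rightmost head = syllable 9.
Primary stress: syllable 9 → fe.mob.fo.da:n.be:.blu.ple:s.ba.ˈpun.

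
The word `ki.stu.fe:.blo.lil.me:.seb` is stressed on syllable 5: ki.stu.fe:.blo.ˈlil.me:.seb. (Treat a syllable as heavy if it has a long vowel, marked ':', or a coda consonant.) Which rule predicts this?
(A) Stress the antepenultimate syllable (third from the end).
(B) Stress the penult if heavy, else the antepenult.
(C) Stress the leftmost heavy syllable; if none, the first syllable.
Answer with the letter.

Rule A → syllable 5 ✓.
Rule B → syllable 6 (observed: 5).
Rule C → syllable 3 (observed: 5).

A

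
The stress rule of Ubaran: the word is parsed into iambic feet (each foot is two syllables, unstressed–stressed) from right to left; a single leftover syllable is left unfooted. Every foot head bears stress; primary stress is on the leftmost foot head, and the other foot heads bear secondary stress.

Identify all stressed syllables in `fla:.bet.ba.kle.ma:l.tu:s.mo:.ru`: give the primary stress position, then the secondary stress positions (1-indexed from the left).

Parse right to left into iambic (σˈσ) feet: (fla:.ˈbet) (ba.ˈkle) (ma:l.ˈtu:s) (mo:.ˈru).
Foot heads (stressed positions): 2, 4, 6, 8.
End Rule Leftmost: primary stress on the leftmost head = syllable 2.
Secondary stress on 4, 6, 8: fla:.ˈbet.ba.ˌkle.ma:l.ˌtu:s.mo:.ˌru.

primary 2, secondary 4, 6, 8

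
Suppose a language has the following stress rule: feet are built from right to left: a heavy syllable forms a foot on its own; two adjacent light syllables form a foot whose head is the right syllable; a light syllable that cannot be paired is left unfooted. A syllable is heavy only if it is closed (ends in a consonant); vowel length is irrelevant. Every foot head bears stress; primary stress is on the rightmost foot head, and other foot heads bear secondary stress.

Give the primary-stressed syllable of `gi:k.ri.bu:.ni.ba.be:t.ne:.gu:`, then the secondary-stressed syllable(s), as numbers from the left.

primary 8, secondary 1, 3, 5, 6

Weights: 1 gi:k H, 2 ri L, 3 bu: L, 4 ni L, 5 ba L, 6 be:t H, 7 ne: L, 8 gu: L.
Parse right to left (heavy = foot alone; LL = one foot; stranded L unfooted): (ˈgi:k) (ri.ˈbu:) (ni.ˈba) (ˈbe:t) (ne:.ˈgu:).
Foot heads: 1, 3, 5, 6, 8.
Primary stress on the rightmost head = syllable 8.
Secondary stress on 1, 3, 5, 6: ˌgi:k.ri.ˌbu:.ni.ˌba.ˌbe:t.ne:.ˈgu:.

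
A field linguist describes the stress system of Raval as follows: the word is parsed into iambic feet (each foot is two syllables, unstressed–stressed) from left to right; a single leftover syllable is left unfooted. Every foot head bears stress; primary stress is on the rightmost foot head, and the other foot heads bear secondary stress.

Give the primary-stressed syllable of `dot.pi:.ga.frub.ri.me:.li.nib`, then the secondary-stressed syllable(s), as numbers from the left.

Parse left to right into iambic (σˈσ) feet: (dot.ˈpi:) (ga.ˈfrub) (ri.ˈme:) (li.ˈnib).
Foot heads (stressed positions): 2, 4, 6, 8.
End Rule Rightmost: primary stress on the rightmost head = syllable 8.
Secondary stress on 2, 4, 6: dot.ˌpi:.ga.ˌfrub.ri.ˌme:.li.ˈnib.

primary 8, secondary 2, 4, 6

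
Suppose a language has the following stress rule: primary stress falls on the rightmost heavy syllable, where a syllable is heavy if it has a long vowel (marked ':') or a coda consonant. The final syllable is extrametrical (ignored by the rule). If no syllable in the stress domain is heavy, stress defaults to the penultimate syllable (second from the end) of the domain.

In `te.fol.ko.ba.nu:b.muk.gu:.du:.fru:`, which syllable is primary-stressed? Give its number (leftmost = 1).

8

The final syllable (9, fru:) is extrametrical; the stress domain is syllables 1–8.
Weights: 1 te L, 2 fol H, 3 ko L, 4 ba L, 5 nu:b H, 6 muk H, 7 gu: H, 8 du: H.
Heavy syllables in the domain: 2, 5, 6, 7, 8. The rightmost is syllable 8 (du:).
Primary stress: syllable 8 → te.fol.ko.ba.nu:b.muk.gu:.ˈdu:.fru:.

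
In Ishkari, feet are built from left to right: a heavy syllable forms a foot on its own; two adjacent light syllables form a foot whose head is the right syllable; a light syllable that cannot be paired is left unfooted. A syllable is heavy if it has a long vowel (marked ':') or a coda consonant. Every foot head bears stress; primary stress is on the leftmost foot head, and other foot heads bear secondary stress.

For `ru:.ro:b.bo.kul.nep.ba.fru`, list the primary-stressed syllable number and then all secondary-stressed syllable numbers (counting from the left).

primary 1, secondary 2, 4, 5, 7

Weights: 1 ru: H, 2 ro:b H, 3 bo L, 4 kul H, 5 nep H, 6 ba L, 7 fru L.
Parse left to right (heavy = foot alone; LL = one foot; stranded L unfooted): (ˈru:) (ˈro:b) bo (ˈkul) (ˈnep) (ba.ˈfru).
Foot heads: 1, 2, 4, 5, 7.
Primary stress on the leftmost head = syllable 1.
Secondary stress on 2, 4, 5, 7: ˈru:.ˌro:b.bo.ˌkul.ˌnep.ba.ˌfru.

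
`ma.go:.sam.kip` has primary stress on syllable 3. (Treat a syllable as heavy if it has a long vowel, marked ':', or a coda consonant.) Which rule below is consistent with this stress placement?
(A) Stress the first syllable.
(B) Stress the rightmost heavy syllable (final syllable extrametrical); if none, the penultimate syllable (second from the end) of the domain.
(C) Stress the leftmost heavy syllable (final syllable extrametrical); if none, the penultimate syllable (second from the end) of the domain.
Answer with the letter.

Rule A → syllable 1 (observed: 3).
Rule B → syllable 3 ✓.
Rule C → syllable 2 (observed: 3).

B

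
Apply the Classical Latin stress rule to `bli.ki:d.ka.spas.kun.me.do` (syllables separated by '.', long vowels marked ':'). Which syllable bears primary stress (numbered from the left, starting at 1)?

Classical Latin: stress the penult if heavy (long vowel or closed), else the antepenult.
Weights: 5 kun H, 6 me L, 7 do L.
The penult (syllable 6, me) is light, so stress falls on the antepenult (syllable 5, kun).
Stress on syllable 5: bli.ki:d.ka.spas.ˈkun.me.do.

5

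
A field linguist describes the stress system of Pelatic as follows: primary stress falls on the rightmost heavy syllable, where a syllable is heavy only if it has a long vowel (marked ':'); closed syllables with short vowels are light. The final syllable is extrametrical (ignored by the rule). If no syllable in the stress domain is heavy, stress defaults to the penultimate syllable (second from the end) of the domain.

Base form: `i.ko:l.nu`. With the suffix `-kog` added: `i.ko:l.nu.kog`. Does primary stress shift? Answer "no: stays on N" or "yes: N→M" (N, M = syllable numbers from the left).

no: stays on 2

Base `i.ko:l.nu` (3 syllables):
  The final syllable (3, nu) is extrametrical; the stress domain is syllables 1–2.
  Weights: 1 i L, 2 ko:l H.
  Heavy syllables in the domain: 2. The rightmost is syllable 2 (ko:l).
  → primary stress on syllable 2.
Suffixed `i.ko:l.nu.kog` (4 syllables):
  The final syllable (4, kog) is extrametrical; the stress domain is syllables 1–3.
  Weights: 1 i L, 2 ko:l H, 3 nu L.
  Heavy syllables in the domain: 2. The rightmost is syllable 2 (ko:l).
  → primary stress on syllable 2.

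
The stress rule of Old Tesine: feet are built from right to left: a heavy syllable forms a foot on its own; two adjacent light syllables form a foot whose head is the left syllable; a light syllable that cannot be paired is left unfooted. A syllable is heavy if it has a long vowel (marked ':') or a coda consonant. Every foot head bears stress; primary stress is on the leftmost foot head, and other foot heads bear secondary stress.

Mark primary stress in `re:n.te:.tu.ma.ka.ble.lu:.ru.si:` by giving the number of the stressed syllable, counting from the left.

1

Weights: 1 re:n H, 2 te: H, 3 tu L, 4 ma L, 5 ka L, 6 ble L, 7 lu: H, 8 ru L, 9 si: H.
Parse right to left (heavy = foot alone; LL = one foot; stranded L unfooted): (ˈre:n) (ˈte:) (ˈtu.ma) (ˈka.ble) (ˈlu:) ru (ˈsi:).
Foot heads: 1, 2, 3, 5, 7, 9.
Primary stress on the leftmost head = syllable 1.
Primary stress: syllable 1 → ˈre:n.te:.tu.ma.ka.ble.lu:.ru.si:.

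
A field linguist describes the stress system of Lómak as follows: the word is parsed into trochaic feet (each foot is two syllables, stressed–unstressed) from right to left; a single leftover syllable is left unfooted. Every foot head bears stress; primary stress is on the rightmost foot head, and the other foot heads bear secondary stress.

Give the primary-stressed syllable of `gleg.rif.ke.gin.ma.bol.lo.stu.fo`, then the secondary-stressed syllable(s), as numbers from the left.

primary 8, secondary 2, 4, 6

Parse right to left into trochaic (ˈσσ) feet: gleg (ˈrif.ke) (ˈgin.ma) (ˈbol.lo) (ˈstu.fo). Syllable 1 is left unfooted.
Foot heads (stressed positions): 2, 4, 6, 8.
End Rule Rightmost: primary stress on the rightmost head = syllable 8.
Secondary stress on 2, 4, 6: gleg.ˌrif.ke.ˌgin.ma.ˌbol.lo.ˈstu.fo.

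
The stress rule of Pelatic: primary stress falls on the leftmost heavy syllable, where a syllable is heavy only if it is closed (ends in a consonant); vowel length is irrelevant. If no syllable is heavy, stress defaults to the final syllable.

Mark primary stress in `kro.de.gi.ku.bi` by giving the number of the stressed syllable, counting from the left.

5

Weights: 1 kro L, 2 de L, 3 gi L, 4 ku L, 5 bi L.
No heavy syllable in the domain; default to the final syllable = syllable 5.
Primary stress: syllable 5 → kro.de.gi.ku.ˈbi.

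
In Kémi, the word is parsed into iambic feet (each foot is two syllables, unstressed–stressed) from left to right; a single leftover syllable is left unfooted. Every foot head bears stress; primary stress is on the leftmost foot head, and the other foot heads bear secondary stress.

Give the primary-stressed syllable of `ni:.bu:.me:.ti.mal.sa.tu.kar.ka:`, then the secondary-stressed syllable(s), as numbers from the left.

Parse left to right into iambic (σˈσ) feet: (ni:.ˈbu:) (me:.ˈti) (mal.ˈsa) (tu.ˈkar) ka:. Syllable 9 is left unfooted.
Foot heads (stressed positions): 2, 4, 6, 8.
End Rule Leftmost: primary stress on the leftmost head = syllable 2.
Secondary stress on 4, 6, 8: ni:.ˈbu:.me:.ˌti.mal.ˌsa.tu.ˌkar.ka:.

primary 2, secondary 4, 6, 8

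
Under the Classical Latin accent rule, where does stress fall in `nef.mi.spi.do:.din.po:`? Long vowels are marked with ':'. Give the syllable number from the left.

Classical Latin: stress the penult if heavy (long vowel or closed), else the antepenult.
Weights: 4 do: H, 5 din H, 6 po: H.
The penult (syllable 5, din) is heavy, so it takes stress.
Stress on syllable 5: nef.mi.spi.do:.ˈdin.po:.

5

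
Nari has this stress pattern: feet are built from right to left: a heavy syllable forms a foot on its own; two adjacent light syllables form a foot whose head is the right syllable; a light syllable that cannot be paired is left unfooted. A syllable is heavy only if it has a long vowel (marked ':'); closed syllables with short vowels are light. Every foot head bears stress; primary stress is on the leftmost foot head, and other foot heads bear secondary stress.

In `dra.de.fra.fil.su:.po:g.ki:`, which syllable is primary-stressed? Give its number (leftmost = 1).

2

Weights: 1 dra L, 2 de L, 3 fra L, 4 fil L, 5 su: H, 6 po:g H, 7 ki: H.
Parse right to left (heavy = foot alone; LL = one foot; stranded L unfooted): (dra.ˈde) (fra.ˈfil) (ˈsu:) (ˈpo:g) (ˈki:).
Foot heads: 2, 4, 5, 6, 7.
Primary stress on the leftmost head = syllable 2.
Primary stress: syllable 2 → dra.ˈde.fra.fil.su:.po:g.ki:.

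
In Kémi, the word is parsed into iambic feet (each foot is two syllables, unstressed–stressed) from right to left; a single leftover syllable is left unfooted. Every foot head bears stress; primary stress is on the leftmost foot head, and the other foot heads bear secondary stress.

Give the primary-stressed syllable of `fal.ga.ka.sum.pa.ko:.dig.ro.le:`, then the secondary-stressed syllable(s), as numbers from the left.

primary 3, secondary 5, 7, 9

Parse right to left into iambic (σˈσ) feet: fal (ga.ˈka) (sum.ˈpa) (ko:.ˈdig) (ro.ˈle:). Syllable 1 is left unfooted.
Foot heads (stressed positions): 3, 5, 7, 9.
End Rule Leftmost: primary stress on the leftmost head = syllable 3.
Secondary stress on 5, 7, 9: fal.ga.ˈka.sum.ˌpa.ko:.ˌdig.ro.ˌle:.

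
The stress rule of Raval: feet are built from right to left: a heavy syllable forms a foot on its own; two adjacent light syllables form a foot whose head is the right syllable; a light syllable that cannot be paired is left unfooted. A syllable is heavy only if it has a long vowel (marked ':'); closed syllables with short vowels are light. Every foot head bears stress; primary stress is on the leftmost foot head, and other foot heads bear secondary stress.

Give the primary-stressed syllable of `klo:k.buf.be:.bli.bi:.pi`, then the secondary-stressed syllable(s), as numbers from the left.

primary 1, secondary 3, 5

Weights: 1 klo:k H, 2 buf L, 3 be: H, 4 bli L, 5 bi: H, 6 pi L.
Parse right to left (heavy = foot alone; LL = one foot; stranded L unfooted): (ˈklo:k) buf (ˈbe:) bli (ˈbi:) pi.
Foot heads: 1, 3, 5.
Primary stress on the leftmost head = syllable 1.
Secondary stress on 3, 5: ˈklo:k.buf.ˌbe:.bli.ˌbi:.pi.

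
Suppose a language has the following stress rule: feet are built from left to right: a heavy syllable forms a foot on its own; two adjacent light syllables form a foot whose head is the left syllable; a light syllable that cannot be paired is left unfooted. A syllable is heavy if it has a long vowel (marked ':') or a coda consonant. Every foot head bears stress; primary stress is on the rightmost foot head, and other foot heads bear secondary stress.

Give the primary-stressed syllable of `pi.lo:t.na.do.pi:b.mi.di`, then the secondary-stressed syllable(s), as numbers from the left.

primary 6, secondary 2, 3, 5

Weights: 1 pi L, 2 lo:t H, 3 na L, 4 do L, 5 pi:b H, 6 mi L, 7 di L.
Parse left to right (heavy = foot alone; LL = one foot; stranded L unfooted): pi (ˈlo:t) (ˈna.do) (ˈpi:b) (ˈmi.di).
Foot heads: 2, 3, 5, 6.
Primary stress on the rightmost head = syllable 6.
Secondary stress on 2, 3, 5: pi.ˌlo:t.ˌna.do.ˌpi:b.ˈmi.di.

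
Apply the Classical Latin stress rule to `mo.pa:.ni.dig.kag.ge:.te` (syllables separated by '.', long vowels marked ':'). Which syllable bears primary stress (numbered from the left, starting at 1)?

Classical Latin: stress the penult if heavy (long vowel or closed), else the antepenult.
Weights: 5 kag H, 6 ge: H, 7 te L.
The penult (syllable 6, ge:) is heavy, so it takes stress.
Stress on syllable 6: mo.pa:.ni.dig.kag.ˈge:.te.

6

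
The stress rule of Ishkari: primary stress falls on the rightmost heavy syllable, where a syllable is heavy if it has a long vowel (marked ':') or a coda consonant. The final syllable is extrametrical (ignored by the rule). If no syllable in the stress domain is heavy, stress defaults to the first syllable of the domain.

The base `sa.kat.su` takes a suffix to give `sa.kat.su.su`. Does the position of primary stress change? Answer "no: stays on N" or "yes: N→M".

Base `sa.kat.su` (3 syllables):
  The final syllable (3, su) is extrametrical; the stress domain is syllables 1–2.
  Weights: 1 sa L, 2 kat H.
  Heavy syllables in the domain: 2. The rightmost is syllable 2 (kat).
  → primary stress on syllable 2.
Suffixed `sa.kat.su.su` (4 syllables):
  The final syllable (4, su) is extrametrical; the stress domain is syllables 1–3.
  Weights: 1 sa L, 2 kat H, 3 su L.
  Heavy syllables in the domain: 2. The rightmost is syllable 2 (kat).
  → primary stress on syllable 2.

no: stays on 2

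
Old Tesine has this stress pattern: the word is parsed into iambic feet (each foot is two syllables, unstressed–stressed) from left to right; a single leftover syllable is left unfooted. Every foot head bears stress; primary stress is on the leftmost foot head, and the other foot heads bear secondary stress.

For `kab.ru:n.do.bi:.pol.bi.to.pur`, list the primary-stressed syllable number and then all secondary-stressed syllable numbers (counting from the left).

Parse left to right into iambic (σˈσ) feet: (kab.ˈru:n) (do.ˈbi:) (pol.ˈbi) (to.ˈpur).
Foot heads (stressed positions): 2, 4, 6, 8.
End Rule Leftmost: primary stress on the leftmost head = syllable 2.
Secondary stress on 4, 6, 8: kab.ˈru:n.do.ˌbi:.pol.ˌbi.to.ˌpur.

primary 2, secondary 4, 6, 8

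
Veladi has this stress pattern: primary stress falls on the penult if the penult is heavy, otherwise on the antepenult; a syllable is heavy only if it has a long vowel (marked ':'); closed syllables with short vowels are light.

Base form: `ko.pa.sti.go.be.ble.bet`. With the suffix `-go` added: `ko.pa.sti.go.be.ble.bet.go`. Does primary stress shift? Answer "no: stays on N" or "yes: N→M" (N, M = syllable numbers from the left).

yes: 5→6

Base `ko.pa.sti.go.be.ble.bet` (7 syllables):
  Weights: 5 be L, 6 ble L, 7 bet L.
  The penult (syllable 6, ble) is light, so stress falls on the antepenult (syllable 5, be).
  → primary stress on syllable 5.
Suffixed `ko.pa.sti.go.be.ble.bet.go` (8 syllables):
  Weights: 6 ble L, 7 bet L, 8 go L.
  The penult (syllable 7, bet) is light, so stress falls on the antepenult (syllable 6, ble).
  → primary stress on syllable 6.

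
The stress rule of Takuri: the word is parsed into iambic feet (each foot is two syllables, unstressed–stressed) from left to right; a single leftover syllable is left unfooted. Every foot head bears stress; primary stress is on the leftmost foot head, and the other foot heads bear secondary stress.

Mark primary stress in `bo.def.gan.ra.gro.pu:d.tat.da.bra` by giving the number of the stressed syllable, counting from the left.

2

Parse left to right into iambic (σˈσ) feet: (bo.ˈdef) (gan.ˈra) (gro.ˈpu:d) (tat.ˈda) bra. Syllable 9 is left unfooted.
Foot heads (stressed positions): 2, 4, 6, 8.
End Rule Leftmost: primary stress on the leftmost head = syllable 2.
Primary stress: syllable 2 → bo.ˈdef.gan.ra.gro.pu:d.tat.da.bra.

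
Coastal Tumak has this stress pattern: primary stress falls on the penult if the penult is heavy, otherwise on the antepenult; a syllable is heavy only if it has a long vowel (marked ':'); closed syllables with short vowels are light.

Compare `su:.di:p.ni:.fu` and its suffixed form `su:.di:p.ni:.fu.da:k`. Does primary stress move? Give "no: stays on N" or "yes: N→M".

no: stays on 3

Base `su:.di:p.ni:.fu` (4 syllables):
  Weights: 2 di:p H, 3 ni: H, 4 fu L.
  The penult (syllable 3, ni:) is heavy, so it takes stress.
  → primary stress on syllable 3.
Suffixed `su:.di:p.ni:.fu.da:k` (5 syllables):
  Weights: 3 ni: H, 4 fu L, 5 da:k H.
  The penult (syllable 4, fu) is light, so stress falls on the antepenult (syllable 3, ni:).
  → primary stress on syllable 3.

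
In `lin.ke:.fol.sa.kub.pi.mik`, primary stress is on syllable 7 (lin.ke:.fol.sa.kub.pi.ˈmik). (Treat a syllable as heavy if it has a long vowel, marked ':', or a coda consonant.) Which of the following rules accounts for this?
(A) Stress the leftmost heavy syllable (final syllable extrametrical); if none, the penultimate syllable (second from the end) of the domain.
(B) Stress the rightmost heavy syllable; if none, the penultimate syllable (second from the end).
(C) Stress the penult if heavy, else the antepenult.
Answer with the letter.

B

Rule A → syllable 1 (observed: 7).
Rule B → syllable 7 ✓.
Rule C → syllable 5 (observed: 7).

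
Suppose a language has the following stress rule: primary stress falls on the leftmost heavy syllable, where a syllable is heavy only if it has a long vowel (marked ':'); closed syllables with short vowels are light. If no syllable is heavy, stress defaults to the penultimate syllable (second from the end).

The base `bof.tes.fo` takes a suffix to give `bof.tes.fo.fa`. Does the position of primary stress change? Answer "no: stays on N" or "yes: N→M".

Base `bof.tes.fo` (3 syllables):
  Weights: 1 bof L, 2 tes L, 3 fo L.
  No heavy syllable in the domain; default to the penultimate syllable (second from the end) = syllable 2.
  → primary stress on syllable 2.
Suffixed `bof.tes.fo.fa` (4 syllables):
  Weights: 1 bof L, 2 tes L, 3 fo L, 4 fa L.
  No heavy syllable in the domain; default to the penultimate syllable (second from the end) = syllable 3.
  → primary stress on syllable 3.

yes: 2→3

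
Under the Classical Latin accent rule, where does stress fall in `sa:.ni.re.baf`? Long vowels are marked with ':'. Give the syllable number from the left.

2

Classical Latin: stress the penult if heavy (long vowel or closed), else the antepenult.
Weights: 2 ni L, 3 re L, 4 baf H.
The penult (syllable 3, re) is light, so stress falls on the antepenult (syllable 2, ni).
Stress on syllable 2: sa:.ˈni.re.baf.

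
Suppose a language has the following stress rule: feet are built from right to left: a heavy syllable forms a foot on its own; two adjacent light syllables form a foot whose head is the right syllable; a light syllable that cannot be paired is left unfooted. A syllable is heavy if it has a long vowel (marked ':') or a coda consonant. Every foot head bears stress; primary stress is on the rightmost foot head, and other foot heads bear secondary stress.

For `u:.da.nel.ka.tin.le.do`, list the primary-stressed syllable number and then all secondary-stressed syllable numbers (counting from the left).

primary 7, secondary 1, 3, 5

Weights: 1 u: H, 2 da L, 3 nel H, 4 ka L, 5 tin H, 6 le L, 7 do L.
Parse right to left (heavy = foot alone; LL = one foot; stranded L unfooted): (ˈu:) da (ˈnel) ka (ˈtin) (le.ˈdo).
Foot heads: 1, 3, 5, 7.
Primary stress on the rightmost head = syllable 7.
Secondary stress on 1, 3, 5: ˌu:.da.ˌnel.ka.ˌtin.le.ˈdo.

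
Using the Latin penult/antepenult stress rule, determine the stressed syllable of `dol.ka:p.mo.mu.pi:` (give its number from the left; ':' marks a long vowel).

Classical Latin: stress the penult if heavy (long vowel or closed), else the antepenult.
Weights: 3 mo L, 4 mu L, 5 pi: H.
The penult (syllable 4, mu) is light, so stress falls on the antepenult (syllable 3, mo).
Stress on syllable 3: dol.ka:p.ˈmo.mu.pi:.

3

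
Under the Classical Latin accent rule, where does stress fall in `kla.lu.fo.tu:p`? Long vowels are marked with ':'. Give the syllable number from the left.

2

Classical Latin: stress the penult if heavy (long vowel or closed), else the antepenult.
Weights: 2 lu L, 3 fo L, 4 tu:p H.
The penult (syllable 3, fo) is light, so stress falls on the antepenult (syllable 2, lu).
Stress on syllable 2: kla.ˈlu.fo.tu:p.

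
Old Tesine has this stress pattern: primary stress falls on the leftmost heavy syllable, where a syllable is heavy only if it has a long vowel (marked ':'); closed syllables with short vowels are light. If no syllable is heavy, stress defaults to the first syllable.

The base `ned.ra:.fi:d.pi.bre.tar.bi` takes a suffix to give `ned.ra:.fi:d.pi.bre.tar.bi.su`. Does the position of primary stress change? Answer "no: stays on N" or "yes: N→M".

Base `ned.ra:.fi:d.pi.bre.tar.bi` (7 syllables):
  Weights: 1 ned L, 2 ra: H, 3 fi:d H, 4 pi L, 5 bre L, 6 tar L, 7 bi L.
  Heavy syllables in the domain: 2, 3. The leftmost is syllable 2 (ra:).
  → primary stress on syllable 2.
Suffixed `ned.ra:.fi:d.pi.bre.tar.bi.su` (8 syllables):
  Weights: 1 ned L, 2 ra: H, 3 fi:d H, 4 pi L, 5 bre L, 6 tar L, 7 bi L, 8 su L.
  Heavy syllables in the domain: 2, 3. The leftmost is syllable 2 (ra:).
  → primary stress on syllable 2.

no: stays on 2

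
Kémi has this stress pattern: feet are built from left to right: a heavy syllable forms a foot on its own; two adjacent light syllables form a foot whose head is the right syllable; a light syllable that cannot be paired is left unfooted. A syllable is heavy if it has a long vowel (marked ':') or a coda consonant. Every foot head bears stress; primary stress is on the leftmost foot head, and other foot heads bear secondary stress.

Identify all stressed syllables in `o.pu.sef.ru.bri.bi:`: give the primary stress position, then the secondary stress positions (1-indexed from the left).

primary 2, secondary 3, 5, 6

Weights: 1 o L, 2 pu L, 3 sef H, 4 ru L, 5 bri L, 6 bi: H.
Parse left to right (heavy = foot alone; LL = one foot; stranded L unfooted): (o.ˈpu) (ˈsef) (ru.ˈbri) (ˈbi:).
Foot heads: 2, 3, 5, 6.
Primary stress on the leftmost head = syllable 2.
Secondary stress on 3, 5, 6: o.ˈpu.ˌsef.ru.ˌbri.ˌbi:.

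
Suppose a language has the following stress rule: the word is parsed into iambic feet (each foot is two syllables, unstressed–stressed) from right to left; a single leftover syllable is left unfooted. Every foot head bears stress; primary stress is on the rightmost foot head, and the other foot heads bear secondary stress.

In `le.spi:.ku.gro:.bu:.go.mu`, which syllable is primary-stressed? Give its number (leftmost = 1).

Parse right to left into iambic (σˈσ) feet: le (spi:.ˈku) (gro:.ˈbu:) (go.ˈmu). Syllable 1 is left unfooted.
Foot heads (stressed positions): 3, 5, 7.
End Rule Rightmost: primary stress on the rightmost head = syllable 7.
Primary stress: syllable 7 → le.spi:.ku.gro:.bu:.go.ˈmu.

7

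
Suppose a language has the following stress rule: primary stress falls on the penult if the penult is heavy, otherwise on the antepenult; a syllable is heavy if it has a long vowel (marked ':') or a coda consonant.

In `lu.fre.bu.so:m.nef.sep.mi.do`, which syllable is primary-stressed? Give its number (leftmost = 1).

6

Weights: 6 sep H, 7 mi L, 8 do L.
The penult (syllable 7, mi) is light, so stress falls on the antepenult (syllable 6, sep).
Primary stress: syllable 6 → lu.fre.bu.so:m.nef.ˈsep.mi.do.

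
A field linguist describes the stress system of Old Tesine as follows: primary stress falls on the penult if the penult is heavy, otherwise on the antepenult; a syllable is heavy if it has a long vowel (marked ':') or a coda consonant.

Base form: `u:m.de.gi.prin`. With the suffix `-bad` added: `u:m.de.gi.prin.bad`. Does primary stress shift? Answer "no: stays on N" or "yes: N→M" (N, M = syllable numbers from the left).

yes: 2→4

Base `u:m.de.gi.prin` (4 syllables):
  Weights: 2 de L, 3 gi L, 4 prin H.
  The penult (syllable 3, gi) is light, so stress falls on the antepenult (syllable 2, de).
  → primary stress on syllable 2.
Suffixed `u:m.de.gi.prin.bad` (5 syllables):
  Weights: 3 gi L, 4 prin H, 5 bad H.
  The penult (syllable 4, prin) is heavy, so it takes stress.
  → primary stress on syllable 4.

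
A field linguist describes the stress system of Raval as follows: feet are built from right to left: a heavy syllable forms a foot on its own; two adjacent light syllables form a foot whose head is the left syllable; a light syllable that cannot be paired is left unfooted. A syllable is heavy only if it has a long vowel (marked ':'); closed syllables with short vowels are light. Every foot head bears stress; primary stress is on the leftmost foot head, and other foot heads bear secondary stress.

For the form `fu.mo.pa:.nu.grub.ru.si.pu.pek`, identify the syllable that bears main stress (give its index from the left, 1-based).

Weights: 1 fu L, 2 mo L, 3 pa: H, 4 nu L, 5 grub L, 6 ru L, 7 si L, 8 pu L, 9 pek L.
Parse right to left (heavy = foot alone; LL = one foot; stranded L unfooted): (ˈfu.mo) (ˈpa:) (ˈnu.grub) (ˈru.si) (ˈpu.pek).
Foot heads: 1, 3, 4, 6, 8.
Primary stress on the leftmost head = syllable 1.
Primary stress: syllable 1 → ˈfu.mo.pa:.nu.grub.ru.si.pu.pek.

1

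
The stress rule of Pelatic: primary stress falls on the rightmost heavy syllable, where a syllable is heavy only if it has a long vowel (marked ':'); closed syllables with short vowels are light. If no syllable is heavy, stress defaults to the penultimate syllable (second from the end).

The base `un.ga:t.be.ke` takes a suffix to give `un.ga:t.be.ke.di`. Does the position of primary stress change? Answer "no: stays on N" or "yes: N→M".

Base `un.ga:t.be.ke` (4 syllables):
  Weights: 1 un L, 2 ga:t H, 3 be L, 4 ke L.
  Heavy syllables in the domain: 2. The rightmost is syllable 2 (ga:t).
  → primary stress on syllable 2.
Suffixed `un.ga:t.be.ke.di` (5 syllables):
  Weights: 1 un L, 2 ga:t H, 3 be L, 4 ke L, 5 di L.
  Heavy syllables in the domain: 2. The rightmost is syllable 2 (ga:t).
  → primary stress on syllable 2.

no: stays on 2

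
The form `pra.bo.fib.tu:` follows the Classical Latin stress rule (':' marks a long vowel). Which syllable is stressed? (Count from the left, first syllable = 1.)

Classical Latin: stress the penult if heavy (long vowel or closed), else the antepenult.
Weights: 2 bo L, 3 fib H, 4 tu: H.
The penult (syllable 3, fib) is heavy, so it takes stress.
Stress on syllable 3: pra.bo.ˈfib.tu:.

3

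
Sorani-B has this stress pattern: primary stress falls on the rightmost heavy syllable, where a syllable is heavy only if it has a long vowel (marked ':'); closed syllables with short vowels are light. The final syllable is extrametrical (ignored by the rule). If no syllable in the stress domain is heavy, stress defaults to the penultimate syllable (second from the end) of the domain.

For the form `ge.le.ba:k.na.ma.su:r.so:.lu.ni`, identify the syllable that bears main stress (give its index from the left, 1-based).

7

The final syllable (9, ni) is extrametrical; the stress domain is syllables 1–8.
Weights: 1 ge L, 2 le L, 3 ba:k H, 4 na L, 5 ma L, 6 su:r H, 7 so: H, 8 lu L.
Heavy syllables in the domain: 3, 6, 7. The rightmost is syllable 7 (so:).
Primary stress: syllable 7 → ge.le.ba:k.na.ma.su:r.ˈso:.lu.ni.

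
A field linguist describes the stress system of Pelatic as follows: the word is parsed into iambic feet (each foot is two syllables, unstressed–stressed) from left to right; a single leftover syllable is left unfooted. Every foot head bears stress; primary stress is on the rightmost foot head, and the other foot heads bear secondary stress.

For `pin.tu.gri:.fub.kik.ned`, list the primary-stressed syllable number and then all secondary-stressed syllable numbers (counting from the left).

Parse left to right into iambic (σˈσ) feet: (pin.ˈtu) (gri:.ˈfub) (kik.ˈned).
Foot heads (stressed positions): 2, 4, 6.
End Rule Rightmost: primary stress on the rightmost head = syllable 6.
Secondary stress on 2, 4: pin.ˌtu.gri:.ˌfub.kik.ˈned.

primary 6, secondary 2, 4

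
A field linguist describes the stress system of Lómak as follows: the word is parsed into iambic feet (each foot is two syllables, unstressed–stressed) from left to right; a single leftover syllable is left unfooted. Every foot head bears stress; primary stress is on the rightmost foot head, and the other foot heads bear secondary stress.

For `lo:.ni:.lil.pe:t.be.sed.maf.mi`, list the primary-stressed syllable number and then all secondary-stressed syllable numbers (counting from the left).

Parse left to right into iambic (σˈσ) feet: (lo:.ˈni:) (lil.ˈpe:t) (be.ˈsed) (maf.ˈmi).
Foot heads (stressed positions): 2, 4, 6, 8.
End Rule Rightmost: primary stress on the rightmost head = syllable 8.
Secondary stress on 2, 4, 6: lo:.ˌni:.lil.ˌpe:t.be.ˌsed.maf.ˈmi.

primary 8, secondary 2, 4, 6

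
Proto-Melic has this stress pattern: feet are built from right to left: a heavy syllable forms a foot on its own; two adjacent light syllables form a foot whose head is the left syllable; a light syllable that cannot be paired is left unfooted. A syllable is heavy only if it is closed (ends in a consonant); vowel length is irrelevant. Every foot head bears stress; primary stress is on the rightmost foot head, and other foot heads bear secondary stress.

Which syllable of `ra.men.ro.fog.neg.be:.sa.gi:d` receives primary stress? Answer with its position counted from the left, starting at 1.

Weights: 1 ra L, 2 men H, 3 ro L, 4 fog H, 5 neg H, 6 be: L, 7 sa L, 8 gi:d H.
Parse right to left (heavy = foot alone; LL = one foot; stranded L unfooted): ra (ˈmen) ro (ˈfog) (ˈneg) (ˈbe:.sa) (ˈgi:d).
Foot heads: 2, 4, 5, 6, 8.
Primary stress on the rightmost head = syllable 8.
Primary stress: syllable 8 → ra.men.ro.fog.neg.be:.sa.ˈgi:d.

8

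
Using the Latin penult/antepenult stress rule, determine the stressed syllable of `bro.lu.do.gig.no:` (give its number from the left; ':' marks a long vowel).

Classical Latin: stress the penult if heavy (long vowel or closed), else the antepenult.
Weights: 3 do L, 4 gig H, 5 no: H.
The penult (syllable 4, gig) is heavy, so it takes stress.
Stress on syllable 4: bro.lu.do.ˈgig.no:.

4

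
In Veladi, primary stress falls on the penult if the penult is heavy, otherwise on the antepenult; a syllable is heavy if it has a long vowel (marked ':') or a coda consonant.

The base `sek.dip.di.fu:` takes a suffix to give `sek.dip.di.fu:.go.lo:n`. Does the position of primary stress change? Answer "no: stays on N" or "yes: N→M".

Base `sek.dip.di.fu:` (4 syllables):
  Weights: 2 dip H, 3 di L, 4 fu: H.
  The penult (syllable 3, di) is light, so stress falls on the antepenult (syllable 2, dip).
  → primary stress on syllable 2.
Suffixed `sek.dip.di.fu:.go.lo:n` (6 syllables):
  Weights: 4 fu: H, 5 go L, 6 lo:n H.
  The penult (syllable 5, go) is light, so stress falls on the antepenult (syllable 4, fu:).
  → primary stress on syllable 4.

yes: 2→4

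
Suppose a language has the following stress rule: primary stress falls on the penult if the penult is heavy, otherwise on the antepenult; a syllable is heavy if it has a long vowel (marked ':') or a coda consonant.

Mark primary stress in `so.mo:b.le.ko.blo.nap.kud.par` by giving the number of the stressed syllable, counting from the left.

7

Weights: 6 nap H, 7 kud H, 8 par H.
The penult (syllable 7, kud) is heavy, so it takes stress.
Primary stress: syllable 7 → so.mo:b.le.ko.blo.nap.ˈkud.par.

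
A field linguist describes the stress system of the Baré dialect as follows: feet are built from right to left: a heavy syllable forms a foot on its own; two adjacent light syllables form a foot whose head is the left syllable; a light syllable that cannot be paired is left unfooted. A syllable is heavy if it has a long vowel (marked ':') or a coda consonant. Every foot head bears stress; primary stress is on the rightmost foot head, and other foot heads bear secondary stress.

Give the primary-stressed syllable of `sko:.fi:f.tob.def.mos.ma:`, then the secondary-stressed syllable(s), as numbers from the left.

primary 6, secondary 1, 2, 3, 4, 5

Weights: 1 sko: H, 2 fi:f H, 3 tob H, 4 def H, 5 mos H, 6 ma: H.
Parse right to left (heavy = foot alone; LL = one foot; stranded L unfooted): (ˈsko:) (ˈfi:f) (ˈtob) (ˈdef) (ˈmos) (ˈma:).
Foot heads: 1, 2, 3, 4, 5, 6.
Primary stress on the rightmost head = syllable 6.
Secondary stress on 1, 2, 3, 4, 5: ˌsko:.ˌfi:f.ˌtob.ˌdef.ˌmos.ˈma:.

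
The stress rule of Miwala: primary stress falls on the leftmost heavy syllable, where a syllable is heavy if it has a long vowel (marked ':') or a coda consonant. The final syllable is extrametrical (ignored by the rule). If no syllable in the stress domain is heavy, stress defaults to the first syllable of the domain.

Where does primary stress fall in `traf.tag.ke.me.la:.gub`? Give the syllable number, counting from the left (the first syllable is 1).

The final syllable (6, gub) is extrametrical; the stress domain is syllables 1–5.
Weights: 1 traf H, 2 tag H, 3 ke L, 4 me L, 5 la: H.
Heavy syllables in the domain: 1, 2, 5. The leftmost is syllable 1 (traf).
Primary stress: syllable 1 → ˈtraf.tag.ke.me.la:.gub.

1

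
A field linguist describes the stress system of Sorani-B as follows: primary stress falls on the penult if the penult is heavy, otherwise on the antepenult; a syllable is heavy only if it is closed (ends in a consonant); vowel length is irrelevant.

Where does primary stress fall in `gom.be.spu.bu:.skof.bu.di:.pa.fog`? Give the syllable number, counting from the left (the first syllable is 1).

Weights: 7 di: L, 8 pa L, 9 fog H.
The penult (syllable 8, pa) is light, so stress falls on the antepenult (syllable 7, di:).
Primary stress: syllable 7 → gom.be.spu.bu:.skof.bu.ˈdi:.pa.fog.

7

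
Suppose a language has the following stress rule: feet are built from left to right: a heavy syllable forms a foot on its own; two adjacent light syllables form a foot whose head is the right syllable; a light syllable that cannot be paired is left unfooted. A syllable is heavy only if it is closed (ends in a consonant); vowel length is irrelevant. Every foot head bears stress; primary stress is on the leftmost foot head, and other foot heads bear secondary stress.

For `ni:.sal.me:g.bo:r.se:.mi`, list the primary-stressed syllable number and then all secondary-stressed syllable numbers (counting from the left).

primary 2, secondary 3, 4, 6

Weights: 1 ni: L, 2 sal H, 3 me:g H, 4 bo:r H, 5 se: L, 6 mi L.
Parse left to right (heavy = foot alone; LL = one foot; stranded L unfooted): ni: (ˈsal) (ˈme:g) (ˈbo:r) (se:.ˈmi).
Foot heads: 2, 3, 4, 6.
Primary stress on the leftmost head = syllable 2.
Secondary stress on 3, 4, 6: ni:.ˈsal.ˌme:g.ˌbo:r.se:.ˌmi.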